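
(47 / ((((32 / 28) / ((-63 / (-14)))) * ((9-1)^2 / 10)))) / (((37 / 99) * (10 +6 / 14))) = 10259865 / 1382912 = 7.42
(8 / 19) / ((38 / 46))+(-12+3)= -8.49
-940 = -940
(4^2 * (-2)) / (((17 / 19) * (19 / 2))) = -64 / 17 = -3.76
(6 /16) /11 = 3 /88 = 0.03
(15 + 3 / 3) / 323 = 16 / 323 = 0.05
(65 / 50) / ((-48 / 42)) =-91 / 80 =-1.14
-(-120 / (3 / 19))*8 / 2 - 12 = 3028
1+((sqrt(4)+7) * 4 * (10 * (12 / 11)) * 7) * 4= 120971 / 11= 10997.36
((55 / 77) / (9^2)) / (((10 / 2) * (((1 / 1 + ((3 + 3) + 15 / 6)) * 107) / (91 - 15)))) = 8 / 60669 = 0.00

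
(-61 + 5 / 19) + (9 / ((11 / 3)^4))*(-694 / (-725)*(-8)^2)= -11634186634 / 201679775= -57.69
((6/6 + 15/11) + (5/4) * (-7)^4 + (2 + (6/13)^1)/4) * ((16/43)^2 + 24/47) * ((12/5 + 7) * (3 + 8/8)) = 8812052632/120185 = 73320.74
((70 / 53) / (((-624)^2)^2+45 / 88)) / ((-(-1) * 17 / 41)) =36080 / 1717306373932119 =0.00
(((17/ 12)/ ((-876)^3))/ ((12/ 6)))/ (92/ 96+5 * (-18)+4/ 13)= 221/ 18610448794560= 0.00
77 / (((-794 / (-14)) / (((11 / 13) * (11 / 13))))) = 65219 / 67093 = 0.97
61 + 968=1029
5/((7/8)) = 40/7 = 5.71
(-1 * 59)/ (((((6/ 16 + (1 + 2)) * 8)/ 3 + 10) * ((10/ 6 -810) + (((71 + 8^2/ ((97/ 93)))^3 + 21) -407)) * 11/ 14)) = -1130801847/ 663143324063891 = -0.00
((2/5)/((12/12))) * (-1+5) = 8/5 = 1.60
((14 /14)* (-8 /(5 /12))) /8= -12 /5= -2.40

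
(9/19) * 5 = 45/19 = 2.37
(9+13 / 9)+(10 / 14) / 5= 667 / 63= 10.59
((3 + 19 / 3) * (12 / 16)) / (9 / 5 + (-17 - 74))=-35 / 446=-0.08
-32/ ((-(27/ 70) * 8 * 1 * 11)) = 280/ 297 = 0.94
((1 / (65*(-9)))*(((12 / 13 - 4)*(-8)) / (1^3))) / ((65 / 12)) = -256 / 32955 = -0.01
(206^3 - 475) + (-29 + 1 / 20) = 174826241 / 20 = 8741312.05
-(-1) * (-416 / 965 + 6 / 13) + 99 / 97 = 1279009 / 1216865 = 1.05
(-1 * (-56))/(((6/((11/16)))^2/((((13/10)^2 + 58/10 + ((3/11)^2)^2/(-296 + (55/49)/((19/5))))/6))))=2348090292107/2558317132800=0.92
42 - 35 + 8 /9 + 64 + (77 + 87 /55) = 150.47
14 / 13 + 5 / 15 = 55 / 39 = 1.41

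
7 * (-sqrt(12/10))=-7.67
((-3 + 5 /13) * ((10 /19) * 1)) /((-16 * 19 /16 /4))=1360 /4693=0.29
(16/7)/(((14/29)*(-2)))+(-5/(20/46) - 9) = -2241/98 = -22.87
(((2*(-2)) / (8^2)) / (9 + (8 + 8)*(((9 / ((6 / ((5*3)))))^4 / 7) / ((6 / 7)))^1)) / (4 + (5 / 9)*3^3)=-1 / 207767736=-0.00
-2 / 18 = -1 / 9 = -0.11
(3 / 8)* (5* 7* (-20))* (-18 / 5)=945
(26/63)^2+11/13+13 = 723208/51597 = 14.02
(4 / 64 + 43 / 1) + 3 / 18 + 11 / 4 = 45.98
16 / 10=8 / 5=1.60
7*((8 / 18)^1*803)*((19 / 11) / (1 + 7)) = 9709 / 18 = 539.39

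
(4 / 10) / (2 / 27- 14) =-27 / 940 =-0.03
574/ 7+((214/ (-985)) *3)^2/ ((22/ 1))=875349032/ 10672475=82.02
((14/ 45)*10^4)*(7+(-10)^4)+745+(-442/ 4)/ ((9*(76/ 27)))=42590805193/ 1368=31133629.53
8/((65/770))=1232/13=94.77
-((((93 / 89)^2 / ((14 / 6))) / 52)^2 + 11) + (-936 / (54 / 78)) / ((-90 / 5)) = 4796650311738991 / 74817863671824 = 64.11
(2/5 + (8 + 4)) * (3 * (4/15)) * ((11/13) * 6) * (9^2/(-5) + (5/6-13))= -2321528/1625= -1428.63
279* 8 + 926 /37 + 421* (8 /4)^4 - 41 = 331225 /37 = 8952.03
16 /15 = 1.07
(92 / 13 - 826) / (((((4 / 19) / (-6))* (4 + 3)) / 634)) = 2113874.44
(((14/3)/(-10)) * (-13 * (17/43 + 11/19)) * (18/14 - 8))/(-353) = 486356/4326015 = 0.11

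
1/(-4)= -1/4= -0.25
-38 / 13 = -2.92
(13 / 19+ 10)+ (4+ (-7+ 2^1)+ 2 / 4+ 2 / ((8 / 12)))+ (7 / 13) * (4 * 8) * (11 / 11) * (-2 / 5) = 15541 / 2470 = 6.29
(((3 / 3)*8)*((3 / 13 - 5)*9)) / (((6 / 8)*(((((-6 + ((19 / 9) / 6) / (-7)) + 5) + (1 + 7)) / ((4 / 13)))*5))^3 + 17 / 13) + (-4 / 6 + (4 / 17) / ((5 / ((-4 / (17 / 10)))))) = -43655609614501070366 / 56115607992180315069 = -0.78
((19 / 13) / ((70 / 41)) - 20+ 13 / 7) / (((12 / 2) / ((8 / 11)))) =-31462 / 15015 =-2.10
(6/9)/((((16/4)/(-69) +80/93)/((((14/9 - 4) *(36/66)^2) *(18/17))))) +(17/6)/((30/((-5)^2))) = 1656953/962676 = 1.72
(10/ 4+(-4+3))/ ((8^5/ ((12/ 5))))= 0.00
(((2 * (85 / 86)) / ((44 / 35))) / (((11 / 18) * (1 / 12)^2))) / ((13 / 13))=1927800 / 5203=370.52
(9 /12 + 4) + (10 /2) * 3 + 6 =103 /4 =25.75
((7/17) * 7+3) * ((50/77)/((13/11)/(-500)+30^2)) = 2500000/589048453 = 0.00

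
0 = 0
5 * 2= 10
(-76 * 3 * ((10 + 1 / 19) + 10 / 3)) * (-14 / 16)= 5341 / 2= 2670.50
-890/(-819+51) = 445/384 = 1.16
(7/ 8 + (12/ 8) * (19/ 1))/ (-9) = -235/ 72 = -3.26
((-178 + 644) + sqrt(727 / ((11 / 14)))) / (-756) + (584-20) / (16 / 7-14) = -755725 / 15498-sqrt(111958) / 8316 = -48.80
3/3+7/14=3/2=1.50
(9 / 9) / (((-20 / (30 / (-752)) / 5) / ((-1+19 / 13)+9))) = 1845 / 19552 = 0.09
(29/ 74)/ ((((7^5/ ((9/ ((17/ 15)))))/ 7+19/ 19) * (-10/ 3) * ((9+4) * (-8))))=2349/ 630333184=0.00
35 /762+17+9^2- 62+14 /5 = 148003 /3810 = 38.85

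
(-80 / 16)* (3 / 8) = -15 / 8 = -1.88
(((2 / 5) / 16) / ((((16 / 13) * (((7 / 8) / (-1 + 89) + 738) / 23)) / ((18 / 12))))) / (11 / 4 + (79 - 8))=9867 / 766349525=0.00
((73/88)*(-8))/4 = -73/44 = -1.66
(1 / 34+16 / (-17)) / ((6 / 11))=-341 / 204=-1.67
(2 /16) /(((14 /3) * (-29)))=-3 /3248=-0.00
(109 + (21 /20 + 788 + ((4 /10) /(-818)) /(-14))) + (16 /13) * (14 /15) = 2008036703 /2233140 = 899.20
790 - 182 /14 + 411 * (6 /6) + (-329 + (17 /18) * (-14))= 7612 /9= 845.78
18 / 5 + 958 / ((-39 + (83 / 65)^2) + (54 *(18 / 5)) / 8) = -38487634 / 552185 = -69.70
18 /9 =2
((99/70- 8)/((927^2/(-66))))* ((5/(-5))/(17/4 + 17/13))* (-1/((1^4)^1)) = 263692/2897370945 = 0.00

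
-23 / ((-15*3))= 23 / 45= 0.51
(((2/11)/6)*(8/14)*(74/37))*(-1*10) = -80/231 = -0.35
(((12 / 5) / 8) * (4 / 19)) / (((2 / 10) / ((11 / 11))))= 0.32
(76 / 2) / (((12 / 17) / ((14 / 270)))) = 2261 / 810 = 2.79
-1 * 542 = -542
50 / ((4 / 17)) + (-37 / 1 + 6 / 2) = 357 / 2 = 178.50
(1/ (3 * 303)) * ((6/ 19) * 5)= 10/ 5757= 0.00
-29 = -29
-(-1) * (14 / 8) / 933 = 7 / 3732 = 0.00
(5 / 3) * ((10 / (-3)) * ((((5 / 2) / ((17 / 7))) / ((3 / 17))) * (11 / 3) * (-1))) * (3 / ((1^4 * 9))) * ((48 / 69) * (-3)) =-154000 / 1863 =-82.66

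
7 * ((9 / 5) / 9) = 7 / 5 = 1.40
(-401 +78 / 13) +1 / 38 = -15009 / 38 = -394.97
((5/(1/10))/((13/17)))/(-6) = -425/39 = -10.90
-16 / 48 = -1 / 3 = -0.33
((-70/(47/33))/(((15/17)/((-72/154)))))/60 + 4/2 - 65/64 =21333/15040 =1.42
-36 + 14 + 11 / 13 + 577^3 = 2497300154 / 13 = 192100011.85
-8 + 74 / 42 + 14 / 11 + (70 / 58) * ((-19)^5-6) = -20019342188 / 6699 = -2988407.55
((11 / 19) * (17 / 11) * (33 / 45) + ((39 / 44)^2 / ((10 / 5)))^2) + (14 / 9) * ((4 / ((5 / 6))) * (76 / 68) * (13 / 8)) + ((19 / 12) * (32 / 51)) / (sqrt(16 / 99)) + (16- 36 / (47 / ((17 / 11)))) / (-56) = 38 * sqrt(11) / 51 + 337119962405621 / 23897935057920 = 16.58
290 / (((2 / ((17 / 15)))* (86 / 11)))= 5423 / 258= 21.02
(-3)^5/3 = -81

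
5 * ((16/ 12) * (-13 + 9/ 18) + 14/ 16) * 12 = -1895/ 2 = -947.50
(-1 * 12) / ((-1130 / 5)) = 6 / 113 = 0.05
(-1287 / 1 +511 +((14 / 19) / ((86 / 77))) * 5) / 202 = -631297 / 165034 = -3.83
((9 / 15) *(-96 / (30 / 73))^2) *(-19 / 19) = -4092672 / 125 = -32741.38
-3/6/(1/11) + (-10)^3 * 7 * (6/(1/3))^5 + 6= -13226975999.50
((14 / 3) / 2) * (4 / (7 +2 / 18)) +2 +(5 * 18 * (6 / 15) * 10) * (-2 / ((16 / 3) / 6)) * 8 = -103627 / 16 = -6476.69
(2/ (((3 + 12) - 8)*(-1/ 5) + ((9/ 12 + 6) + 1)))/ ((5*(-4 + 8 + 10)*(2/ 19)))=0.04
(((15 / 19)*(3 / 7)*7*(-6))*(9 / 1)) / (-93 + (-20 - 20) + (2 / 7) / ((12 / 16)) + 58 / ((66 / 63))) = 280665 / 169537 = 1.66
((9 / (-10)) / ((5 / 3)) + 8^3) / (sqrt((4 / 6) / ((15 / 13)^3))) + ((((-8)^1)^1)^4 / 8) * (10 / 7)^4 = 230157 * sqrt(130) / 3380 + 5120000 / 2401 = 2908.83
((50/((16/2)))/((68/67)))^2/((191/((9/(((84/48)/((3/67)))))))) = 1130625/24729152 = 0.05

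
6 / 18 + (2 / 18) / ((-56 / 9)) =53 / 168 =0.32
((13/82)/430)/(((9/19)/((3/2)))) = 247/211560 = 0.00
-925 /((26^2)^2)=-925 /456976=-0.00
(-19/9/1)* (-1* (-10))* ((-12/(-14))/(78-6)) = -95/378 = -0.25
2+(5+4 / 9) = 67 / 9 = 7.44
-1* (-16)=16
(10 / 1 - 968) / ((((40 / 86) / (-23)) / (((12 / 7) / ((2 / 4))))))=5684772 / 35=162422.06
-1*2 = -2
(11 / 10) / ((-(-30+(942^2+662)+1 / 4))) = -22 / 17759925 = -0.00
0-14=-14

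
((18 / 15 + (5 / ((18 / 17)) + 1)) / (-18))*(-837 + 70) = 477841 / 1620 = 294.96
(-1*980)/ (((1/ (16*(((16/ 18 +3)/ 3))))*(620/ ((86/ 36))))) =-589960/ 7533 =-78.32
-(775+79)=-854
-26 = -26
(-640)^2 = 409600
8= 8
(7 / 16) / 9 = 7 / 144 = 0.05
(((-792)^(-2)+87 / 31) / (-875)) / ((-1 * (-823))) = -54571999 / 14002963128000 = -0.00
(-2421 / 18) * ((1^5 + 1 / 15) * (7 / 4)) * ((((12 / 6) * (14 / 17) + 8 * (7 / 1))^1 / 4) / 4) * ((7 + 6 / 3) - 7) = -92267 / 51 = -1809.16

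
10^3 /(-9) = -1000 /9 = -111.11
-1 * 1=-1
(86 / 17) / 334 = 43 / 2839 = 0.02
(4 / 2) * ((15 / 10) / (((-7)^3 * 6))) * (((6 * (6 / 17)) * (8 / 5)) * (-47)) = 6768 / 29155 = 0.23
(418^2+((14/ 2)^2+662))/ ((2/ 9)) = 1578915/ 2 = 789457.50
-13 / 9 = -1.44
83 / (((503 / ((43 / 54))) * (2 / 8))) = 0.53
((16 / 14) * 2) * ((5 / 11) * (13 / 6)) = 520 / 231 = 2.25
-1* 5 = -5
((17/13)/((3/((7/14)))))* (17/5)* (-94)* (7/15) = -95081/2925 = -32.51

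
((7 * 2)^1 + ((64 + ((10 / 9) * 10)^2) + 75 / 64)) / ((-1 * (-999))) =1050427 / 5178816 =0.20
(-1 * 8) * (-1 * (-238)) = -1904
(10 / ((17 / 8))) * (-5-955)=-4517.65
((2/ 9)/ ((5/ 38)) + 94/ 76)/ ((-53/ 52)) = -130078/ 45315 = -2.87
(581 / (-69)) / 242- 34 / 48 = -16545 / 22264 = -0.74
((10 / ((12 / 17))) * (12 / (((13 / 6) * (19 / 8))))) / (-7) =-8160 / 1729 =-4.72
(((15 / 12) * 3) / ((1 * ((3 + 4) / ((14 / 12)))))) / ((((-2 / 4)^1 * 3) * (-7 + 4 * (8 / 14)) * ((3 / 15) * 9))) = 175 / 3564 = 0.05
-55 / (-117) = 55 / 117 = 0.47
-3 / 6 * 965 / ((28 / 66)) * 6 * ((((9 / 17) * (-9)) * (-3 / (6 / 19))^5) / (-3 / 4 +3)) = -2128987061685 / 1904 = -1118165473.57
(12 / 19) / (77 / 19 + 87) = 6 / 865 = 0.01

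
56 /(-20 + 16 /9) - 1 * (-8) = 202 /41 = 4.93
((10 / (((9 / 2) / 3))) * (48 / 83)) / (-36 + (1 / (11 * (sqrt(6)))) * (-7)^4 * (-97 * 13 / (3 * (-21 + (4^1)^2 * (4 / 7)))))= 6247549440 / 449111488922233 + 223804701120 * sqrt(6) / 449111488922233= 0.00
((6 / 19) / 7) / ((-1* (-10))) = 3 / 665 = 0.00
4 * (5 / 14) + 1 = 17 / 7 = 2.43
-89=-89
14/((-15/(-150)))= 140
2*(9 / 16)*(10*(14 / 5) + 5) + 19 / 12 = 929 / 24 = 38.71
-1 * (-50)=50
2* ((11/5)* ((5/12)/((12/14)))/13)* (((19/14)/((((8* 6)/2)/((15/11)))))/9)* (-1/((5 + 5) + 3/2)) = -95/775008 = -0.00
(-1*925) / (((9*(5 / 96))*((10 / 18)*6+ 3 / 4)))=-483.27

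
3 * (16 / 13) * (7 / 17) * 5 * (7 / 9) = 3920 / 663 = 5.91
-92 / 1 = -92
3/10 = 0.30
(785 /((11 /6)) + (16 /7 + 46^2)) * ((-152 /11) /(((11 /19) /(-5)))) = 2831366320 /9317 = 303892.49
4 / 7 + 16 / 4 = 32 / 7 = 4.57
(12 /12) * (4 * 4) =16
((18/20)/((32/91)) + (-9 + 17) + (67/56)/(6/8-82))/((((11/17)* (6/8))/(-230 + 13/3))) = -1963308801/400400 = -4903.37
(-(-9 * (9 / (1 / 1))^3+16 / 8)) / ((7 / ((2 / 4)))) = 937 / 2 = 468.50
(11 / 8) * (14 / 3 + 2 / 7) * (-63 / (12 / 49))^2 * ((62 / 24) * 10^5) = 232829471875 / 2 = 116414735937.50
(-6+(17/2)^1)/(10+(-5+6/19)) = 0.47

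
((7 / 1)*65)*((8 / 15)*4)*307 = 893984 / 3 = 297994.67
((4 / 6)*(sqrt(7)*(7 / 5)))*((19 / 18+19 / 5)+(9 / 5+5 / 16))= 35119*sqrt(7) / 5400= 17.21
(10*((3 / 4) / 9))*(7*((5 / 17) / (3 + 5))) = 175 / 816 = 0.21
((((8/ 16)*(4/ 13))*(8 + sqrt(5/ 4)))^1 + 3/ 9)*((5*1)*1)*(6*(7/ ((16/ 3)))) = 315*sqrt(5)/ 104 + 6405/ 104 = 68.36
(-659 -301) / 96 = -10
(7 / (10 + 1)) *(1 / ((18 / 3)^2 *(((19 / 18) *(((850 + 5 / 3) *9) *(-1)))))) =-1 / 457710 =-0.00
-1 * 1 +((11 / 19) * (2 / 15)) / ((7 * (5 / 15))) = -0.97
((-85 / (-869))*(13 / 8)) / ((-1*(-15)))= 221 / 20856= 0.01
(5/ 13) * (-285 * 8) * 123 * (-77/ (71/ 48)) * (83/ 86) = 215075044800/ 39689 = 5419008.91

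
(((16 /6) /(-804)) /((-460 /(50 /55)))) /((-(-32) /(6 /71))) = 1 /57769008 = 0.00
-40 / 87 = -0.46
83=83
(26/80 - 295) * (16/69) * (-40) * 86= 5406304/23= 235056.70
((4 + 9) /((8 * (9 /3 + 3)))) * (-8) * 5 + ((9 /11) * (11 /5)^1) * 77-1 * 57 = 2123 /30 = 70.77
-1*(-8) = 8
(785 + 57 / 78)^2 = 617372.84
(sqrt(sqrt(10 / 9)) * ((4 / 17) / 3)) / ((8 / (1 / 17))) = 10^(1 / 4) * sqrt(3) / 5202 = 0.00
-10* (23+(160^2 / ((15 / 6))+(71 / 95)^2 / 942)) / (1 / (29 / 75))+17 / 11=-27832116700804 / 701377875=-39682.06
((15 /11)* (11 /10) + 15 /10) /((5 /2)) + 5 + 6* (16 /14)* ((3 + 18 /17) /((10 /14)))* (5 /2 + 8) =35303 /85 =415.33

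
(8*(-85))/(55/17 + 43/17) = -5780/49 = -117.96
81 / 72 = 1.12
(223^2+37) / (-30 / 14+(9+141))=348362 / 1035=336.58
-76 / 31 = -2.45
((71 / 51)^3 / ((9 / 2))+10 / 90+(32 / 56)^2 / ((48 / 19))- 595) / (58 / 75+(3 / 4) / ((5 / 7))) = -3475782286100 / 10666334259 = -325.86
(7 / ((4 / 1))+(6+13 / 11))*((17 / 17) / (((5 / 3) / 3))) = 16.08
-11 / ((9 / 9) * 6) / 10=-11 / 60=-0.18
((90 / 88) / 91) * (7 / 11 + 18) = 9225 / 44044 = 0.21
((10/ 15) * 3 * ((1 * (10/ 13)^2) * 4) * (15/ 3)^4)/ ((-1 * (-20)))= 25000/ 169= 147.93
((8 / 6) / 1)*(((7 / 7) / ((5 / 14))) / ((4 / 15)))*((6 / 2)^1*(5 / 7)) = 30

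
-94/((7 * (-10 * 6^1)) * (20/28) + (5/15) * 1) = 282/899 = 0.31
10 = 10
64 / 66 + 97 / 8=13.09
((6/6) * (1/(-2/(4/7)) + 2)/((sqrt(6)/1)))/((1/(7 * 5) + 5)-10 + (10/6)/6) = -180 * sqrt(6)/2957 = -0.15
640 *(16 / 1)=10240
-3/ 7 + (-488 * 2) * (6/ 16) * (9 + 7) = -40995/ 7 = -5856.43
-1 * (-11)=11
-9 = -9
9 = 9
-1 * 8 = -8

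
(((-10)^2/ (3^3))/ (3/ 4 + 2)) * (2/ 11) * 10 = 8000/ 3267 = 2.45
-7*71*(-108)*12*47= 30273264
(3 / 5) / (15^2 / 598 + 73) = 0.01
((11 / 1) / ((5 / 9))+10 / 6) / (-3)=-322 / 45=-7.16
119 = 119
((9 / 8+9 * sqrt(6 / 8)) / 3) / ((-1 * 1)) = -3 * sqrt(3) / 2 - 3 / 8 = -2.97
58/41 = 1.41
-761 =-761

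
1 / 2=0.50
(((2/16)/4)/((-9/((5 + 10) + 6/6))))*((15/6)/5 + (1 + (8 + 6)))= -31/36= -0.86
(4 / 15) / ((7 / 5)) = 4 / 21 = 0.19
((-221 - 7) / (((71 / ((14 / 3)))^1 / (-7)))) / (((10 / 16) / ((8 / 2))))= 238336 / 355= 671.37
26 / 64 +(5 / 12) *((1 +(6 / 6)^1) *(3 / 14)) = 131 / 224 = 0.58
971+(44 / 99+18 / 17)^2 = 22783039 / 23409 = 973.26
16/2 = 8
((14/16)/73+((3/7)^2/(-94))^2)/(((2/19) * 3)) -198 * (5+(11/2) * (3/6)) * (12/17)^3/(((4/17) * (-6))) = 2053498989023323/5370934006704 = 382.34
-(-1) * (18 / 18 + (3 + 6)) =10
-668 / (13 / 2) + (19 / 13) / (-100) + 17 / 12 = -98833 / 975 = -101.37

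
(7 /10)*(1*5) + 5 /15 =23 /6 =3.83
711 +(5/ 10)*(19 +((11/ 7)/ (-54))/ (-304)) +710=328763243/ 229824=1430.50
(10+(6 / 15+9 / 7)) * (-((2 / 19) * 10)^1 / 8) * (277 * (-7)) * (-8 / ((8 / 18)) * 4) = -4078548 / 19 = -214660.42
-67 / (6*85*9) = -67 / 4590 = -0.01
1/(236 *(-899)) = -1/212164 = -0.00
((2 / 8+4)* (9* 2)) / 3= 51 / 2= 25.50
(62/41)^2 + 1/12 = 47809/20172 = 2.37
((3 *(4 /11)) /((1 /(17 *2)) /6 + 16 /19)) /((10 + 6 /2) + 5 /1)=2584 /36113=0.07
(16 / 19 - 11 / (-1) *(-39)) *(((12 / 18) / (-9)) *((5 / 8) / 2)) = 40675 / 4104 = 9.91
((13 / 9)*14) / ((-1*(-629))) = 182 / 5661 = 0.03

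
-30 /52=-15 /26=-0.58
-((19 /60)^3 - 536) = 115769141 /216000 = 535.97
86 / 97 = 0.89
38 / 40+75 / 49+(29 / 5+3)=2211 / 196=11.28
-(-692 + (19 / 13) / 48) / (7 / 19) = 8203991 / 4368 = 1878.20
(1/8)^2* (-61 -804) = -865/64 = -13.52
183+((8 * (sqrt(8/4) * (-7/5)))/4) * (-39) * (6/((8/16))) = 183+6552 * sqrt(2)/5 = 2036.19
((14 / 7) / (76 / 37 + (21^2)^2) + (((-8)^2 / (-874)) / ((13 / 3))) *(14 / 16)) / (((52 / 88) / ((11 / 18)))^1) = -73087985498 / 4782931278021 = -0.02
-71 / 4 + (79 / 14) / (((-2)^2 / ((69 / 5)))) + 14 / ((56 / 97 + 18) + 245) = 12677967 / 7158760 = 1.77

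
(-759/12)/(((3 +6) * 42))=-253/1512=-0.17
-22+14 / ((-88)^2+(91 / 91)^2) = -170376 / 7745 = -22.00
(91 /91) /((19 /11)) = 11 /19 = 0.58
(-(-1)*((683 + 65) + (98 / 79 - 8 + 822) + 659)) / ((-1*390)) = -58519 / 10270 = -5.70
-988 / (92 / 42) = -10374 / 23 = -451.04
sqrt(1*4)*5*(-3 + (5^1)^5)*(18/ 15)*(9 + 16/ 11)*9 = 38775240/ 11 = 3525021.82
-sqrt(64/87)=-8 *sqrt(87)/87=-0.86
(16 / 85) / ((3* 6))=8 / 765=0.01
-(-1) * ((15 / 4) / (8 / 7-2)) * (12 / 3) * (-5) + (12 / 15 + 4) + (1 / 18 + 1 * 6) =4426 / 45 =98.36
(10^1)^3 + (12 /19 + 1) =19031 /19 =1001.63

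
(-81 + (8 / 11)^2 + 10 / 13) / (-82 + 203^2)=-0.00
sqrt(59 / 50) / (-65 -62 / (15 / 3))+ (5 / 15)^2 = 1 / 9 -sqrt(118) / 774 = 0.10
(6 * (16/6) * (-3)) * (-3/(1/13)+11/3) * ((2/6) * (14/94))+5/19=226273/2679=84.46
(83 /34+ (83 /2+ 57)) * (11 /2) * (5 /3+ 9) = 100672 /17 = 5921.88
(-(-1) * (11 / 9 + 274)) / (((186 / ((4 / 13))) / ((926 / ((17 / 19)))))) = 87160676 / 184977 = 471.20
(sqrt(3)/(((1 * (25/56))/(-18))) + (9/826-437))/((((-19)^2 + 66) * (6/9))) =-1082859/705404-216 * sqrt(3)/1525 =-1.78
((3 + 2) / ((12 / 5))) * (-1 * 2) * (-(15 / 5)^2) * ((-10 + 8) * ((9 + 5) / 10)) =-105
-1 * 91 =-91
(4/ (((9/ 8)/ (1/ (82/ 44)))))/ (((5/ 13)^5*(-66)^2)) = 5940688/ 114159375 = 0.05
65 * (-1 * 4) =-260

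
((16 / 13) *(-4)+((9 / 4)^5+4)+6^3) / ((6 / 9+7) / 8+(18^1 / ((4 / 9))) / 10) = 54461115 / 1000064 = 54.46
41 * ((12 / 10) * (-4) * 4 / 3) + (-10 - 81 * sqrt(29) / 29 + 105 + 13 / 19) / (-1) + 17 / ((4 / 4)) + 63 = -26418 / 95 + 81 * sqrt(29) / 29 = -263.04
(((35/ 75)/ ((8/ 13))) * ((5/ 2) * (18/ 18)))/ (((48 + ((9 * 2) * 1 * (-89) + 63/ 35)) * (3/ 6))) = -0.00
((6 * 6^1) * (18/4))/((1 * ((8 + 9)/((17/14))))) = 11.57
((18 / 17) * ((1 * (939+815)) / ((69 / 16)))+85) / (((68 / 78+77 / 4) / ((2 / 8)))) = 7863141 / 1227349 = 6.41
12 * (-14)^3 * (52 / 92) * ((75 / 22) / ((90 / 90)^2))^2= -601965000 / 2783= -216300.75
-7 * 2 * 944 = -13216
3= 3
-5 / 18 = -0.28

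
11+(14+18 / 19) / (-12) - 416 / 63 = 3772 / 1197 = 3.15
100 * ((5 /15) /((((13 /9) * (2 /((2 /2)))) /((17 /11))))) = 2550 /143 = 17.83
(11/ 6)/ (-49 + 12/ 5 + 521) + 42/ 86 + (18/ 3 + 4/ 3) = 4789061/ 611976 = 7.83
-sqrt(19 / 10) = -1.38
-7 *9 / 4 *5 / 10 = -63 / 8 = -7.88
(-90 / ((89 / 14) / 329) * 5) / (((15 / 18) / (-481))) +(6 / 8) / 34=162705292107 / 12104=13442274.63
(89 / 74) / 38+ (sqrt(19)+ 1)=2901 / 2812+ sqrt(19)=5.39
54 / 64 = 27 / 32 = 0.84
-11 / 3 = -3.67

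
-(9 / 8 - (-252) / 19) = -2187 / 152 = -14.39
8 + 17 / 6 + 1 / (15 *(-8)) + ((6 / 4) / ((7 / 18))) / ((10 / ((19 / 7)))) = 23269 / 1960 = 11.87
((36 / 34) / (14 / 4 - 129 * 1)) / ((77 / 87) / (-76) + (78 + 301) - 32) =-238032 / 9789722629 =-0.00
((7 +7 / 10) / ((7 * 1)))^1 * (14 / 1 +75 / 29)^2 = 2544971 / 8410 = 302.61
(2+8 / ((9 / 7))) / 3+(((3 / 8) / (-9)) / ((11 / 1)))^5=3514694565887 / 1282388557824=2.74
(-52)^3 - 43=-140651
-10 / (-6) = 5 / 3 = 1.67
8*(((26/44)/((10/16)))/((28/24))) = 2496/385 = 6.48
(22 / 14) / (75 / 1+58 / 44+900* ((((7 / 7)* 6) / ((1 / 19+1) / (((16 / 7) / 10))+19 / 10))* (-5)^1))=-24926 / 64624441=-0.00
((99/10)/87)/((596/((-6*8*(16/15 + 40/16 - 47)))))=42999/108025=0.40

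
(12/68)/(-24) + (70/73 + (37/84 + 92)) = 19471117/208488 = 93.39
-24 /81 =-8 /27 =-0.30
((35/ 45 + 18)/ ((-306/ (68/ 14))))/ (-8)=169/ 4536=0.04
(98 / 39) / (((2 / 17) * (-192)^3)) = -833 / 276037632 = -0.00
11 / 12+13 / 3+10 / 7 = 187 / 28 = 6.68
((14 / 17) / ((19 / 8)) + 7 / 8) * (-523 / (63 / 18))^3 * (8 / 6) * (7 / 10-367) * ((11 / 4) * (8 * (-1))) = -3466170716912508 / 79135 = -43800729347.48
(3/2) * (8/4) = 3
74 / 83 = 0.89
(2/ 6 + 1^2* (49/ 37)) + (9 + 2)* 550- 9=670735/ 111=6042.66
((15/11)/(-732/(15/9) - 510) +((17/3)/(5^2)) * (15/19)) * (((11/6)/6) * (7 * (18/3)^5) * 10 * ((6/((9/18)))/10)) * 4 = 1521291456/10735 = 141713.22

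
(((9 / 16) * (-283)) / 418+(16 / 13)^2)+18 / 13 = 2846677 / 1130272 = 2.52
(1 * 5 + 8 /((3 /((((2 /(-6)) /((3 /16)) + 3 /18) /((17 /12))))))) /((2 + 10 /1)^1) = 301 /1836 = 0.16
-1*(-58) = 58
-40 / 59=-0.68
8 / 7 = 1.14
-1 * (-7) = 7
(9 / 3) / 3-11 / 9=-2 / 9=-0.22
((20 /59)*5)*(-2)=-200 /59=-3.39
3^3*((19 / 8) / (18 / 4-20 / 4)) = -513 / 4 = -128.25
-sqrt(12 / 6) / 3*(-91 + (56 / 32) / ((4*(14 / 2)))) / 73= 485*sqrt(2) / 1168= 0.59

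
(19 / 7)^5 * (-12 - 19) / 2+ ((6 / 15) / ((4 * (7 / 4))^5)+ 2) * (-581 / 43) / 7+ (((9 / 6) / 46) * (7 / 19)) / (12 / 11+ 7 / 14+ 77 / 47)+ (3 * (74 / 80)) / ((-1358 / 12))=-222836325253610861 / 97417941151020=-2287.43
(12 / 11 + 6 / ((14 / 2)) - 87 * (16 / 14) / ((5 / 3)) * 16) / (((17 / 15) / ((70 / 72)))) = -305615 / 374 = -817.15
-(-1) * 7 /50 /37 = 7 /1850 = 0.00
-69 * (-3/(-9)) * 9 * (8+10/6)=-2001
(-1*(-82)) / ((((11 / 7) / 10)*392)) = 205 / 154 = 1.33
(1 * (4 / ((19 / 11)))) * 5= 220 / 19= 11.58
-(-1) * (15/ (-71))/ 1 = -15/ 71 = -0.21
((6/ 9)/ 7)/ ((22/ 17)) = 0.07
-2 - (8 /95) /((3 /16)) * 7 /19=-2.17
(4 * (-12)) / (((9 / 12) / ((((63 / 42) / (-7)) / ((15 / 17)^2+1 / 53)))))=735216 / 42749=17.20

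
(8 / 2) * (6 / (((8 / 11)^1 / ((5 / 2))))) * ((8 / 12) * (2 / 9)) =110 / 9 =12.22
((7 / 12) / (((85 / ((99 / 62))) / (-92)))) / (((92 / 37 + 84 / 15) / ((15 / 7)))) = -0.27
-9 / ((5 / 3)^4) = -729 / 625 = -1.17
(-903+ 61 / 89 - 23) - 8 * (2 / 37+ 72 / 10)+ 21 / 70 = -32371739 / 32930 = -983.05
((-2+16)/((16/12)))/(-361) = -21/722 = -0.03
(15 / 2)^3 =3375 / 8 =421.88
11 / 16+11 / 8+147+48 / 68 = 40737 / 272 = 149.77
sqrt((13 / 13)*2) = sqrt(2) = 1.41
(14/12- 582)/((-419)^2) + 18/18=1049881/1053366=1.00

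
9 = 9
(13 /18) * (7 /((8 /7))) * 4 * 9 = 637 /4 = 159.25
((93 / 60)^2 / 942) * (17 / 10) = 0.00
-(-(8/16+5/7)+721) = -10077/14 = -719.79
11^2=121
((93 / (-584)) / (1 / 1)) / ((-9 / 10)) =155 / 876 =0.18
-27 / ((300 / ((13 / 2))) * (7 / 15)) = -351 / 280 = -1.25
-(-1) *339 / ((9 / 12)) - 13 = 439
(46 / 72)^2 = 529 / 1296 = 0.41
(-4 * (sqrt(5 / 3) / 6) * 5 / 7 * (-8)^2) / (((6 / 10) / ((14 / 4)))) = -1600 * sqrt(15) / 27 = -229.51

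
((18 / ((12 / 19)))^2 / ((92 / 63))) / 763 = 29241 / 40112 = 0.73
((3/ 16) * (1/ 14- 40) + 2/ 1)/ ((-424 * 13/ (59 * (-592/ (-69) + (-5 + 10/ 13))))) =282865411/ 1107515136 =0.26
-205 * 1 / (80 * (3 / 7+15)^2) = -2009 / 186624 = -0.01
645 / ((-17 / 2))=-1290 / 17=-75.88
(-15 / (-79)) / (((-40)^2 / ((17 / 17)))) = 3 / 25280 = 0.00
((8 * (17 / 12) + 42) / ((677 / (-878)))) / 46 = -70240 / 46713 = -1.50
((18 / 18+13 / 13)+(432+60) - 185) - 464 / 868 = 66937 / 217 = 308.47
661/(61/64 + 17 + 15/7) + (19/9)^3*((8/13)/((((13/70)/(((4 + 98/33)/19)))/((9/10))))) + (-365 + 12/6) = -433561225739/1355662737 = -319.81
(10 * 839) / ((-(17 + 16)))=-8390 / 33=-254.24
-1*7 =-7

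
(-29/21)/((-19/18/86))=14964/133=112.51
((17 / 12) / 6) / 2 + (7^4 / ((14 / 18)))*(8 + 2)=4445297 / 144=30870.12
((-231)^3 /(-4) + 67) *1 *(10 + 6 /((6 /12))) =135593249 /2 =67796624.50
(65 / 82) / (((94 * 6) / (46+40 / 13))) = 1595 / 23124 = 0.07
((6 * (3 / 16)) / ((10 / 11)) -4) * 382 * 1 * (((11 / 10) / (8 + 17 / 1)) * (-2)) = 464321 / 5000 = 92.86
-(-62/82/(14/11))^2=-116281/329476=-0.35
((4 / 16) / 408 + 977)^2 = 2542318636225 / 2663424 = 954530.20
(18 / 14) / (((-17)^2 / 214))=1926 / 2023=0.95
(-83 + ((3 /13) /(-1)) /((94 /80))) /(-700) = 50833 /427700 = 0.12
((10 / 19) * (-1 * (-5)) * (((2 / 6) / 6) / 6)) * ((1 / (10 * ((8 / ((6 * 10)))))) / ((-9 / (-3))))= 25 / 4104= 0.01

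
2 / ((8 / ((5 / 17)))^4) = 625 / 171051008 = 0.00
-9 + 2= -7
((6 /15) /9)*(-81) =-18 /5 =-3.60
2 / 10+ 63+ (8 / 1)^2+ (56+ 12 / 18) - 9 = 2623 / 15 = 174.87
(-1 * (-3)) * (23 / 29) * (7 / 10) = 483 / 290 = 1.67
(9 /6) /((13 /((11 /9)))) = 11 /78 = 0.14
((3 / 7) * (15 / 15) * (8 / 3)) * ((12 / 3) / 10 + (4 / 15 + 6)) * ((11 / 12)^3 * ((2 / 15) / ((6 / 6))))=1331 / 1701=0.78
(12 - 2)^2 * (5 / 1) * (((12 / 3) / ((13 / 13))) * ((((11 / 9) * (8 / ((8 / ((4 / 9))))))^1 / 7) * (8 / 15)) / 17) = 140800 / 28917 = 4.87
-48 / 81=-16 / 27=-0.59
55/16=3.44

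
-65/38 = -1.71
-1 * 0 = 0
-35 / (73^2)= -35 / 5329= -0.01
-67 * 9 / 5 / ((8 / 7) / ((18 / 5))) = -37989 / 100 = -379.89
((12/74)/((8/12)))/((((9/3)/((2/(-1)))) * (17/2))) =-12/629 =-0.02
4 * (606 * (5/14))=6060/7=865.71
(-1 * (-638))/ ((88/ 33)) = 957/ 4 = 239.25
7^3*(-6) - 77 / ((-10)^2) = -205877 / 100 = -2058.77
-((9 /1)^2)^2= -6561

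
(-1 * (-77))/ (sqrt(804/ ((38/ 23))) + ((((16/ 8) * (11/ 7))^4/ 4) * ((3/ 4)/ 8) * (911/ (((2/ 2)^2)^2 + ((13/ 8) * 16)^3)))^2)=-3296354048860822391952663184608192/ 1483120006165644239274520564262760557 + 12351318059362547705114564581773312 * sqrt(175674)/ 1483120006165644239274520564262760557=3.49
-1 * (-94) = 94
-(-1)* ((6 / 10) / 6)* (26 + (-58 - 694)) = -363 / 5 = -72.60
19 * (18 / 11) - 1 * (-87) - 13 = 1156 / 11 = 105.09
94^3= 830584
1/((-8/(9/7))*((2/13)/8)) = -8.36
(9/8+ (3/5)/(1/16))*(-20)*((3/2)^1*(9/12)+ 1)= -7293/16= -455.81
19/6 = 3.17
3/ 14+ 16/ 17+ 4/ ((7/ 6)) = 1091/ 238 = 4.58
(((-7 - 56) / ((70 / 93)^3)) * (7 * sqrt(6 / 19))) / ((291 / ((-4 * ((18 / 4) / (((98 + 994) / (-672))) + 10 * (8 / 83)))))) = -2350331154 * sqrt(114) / 1740022375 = -14.42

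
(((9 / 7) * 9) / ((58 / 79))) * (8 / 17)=25596 / 3451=7.42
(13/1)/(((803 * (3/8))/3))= 104/803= 0.13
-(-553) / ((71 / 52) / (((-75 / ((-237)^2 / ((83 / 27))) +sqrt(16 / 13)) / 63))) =-107900 / 4088961 +1264* sqrt(13) / 639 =7.11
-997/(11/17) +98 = -15871/11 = -1442.82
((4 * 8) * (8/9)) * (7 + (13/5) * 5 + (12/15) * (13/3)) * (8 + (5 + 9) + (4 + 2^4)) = 1261568/45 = 28034.84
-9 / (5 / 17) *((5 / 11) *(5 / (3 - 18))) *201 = 10251 / 11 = 931.91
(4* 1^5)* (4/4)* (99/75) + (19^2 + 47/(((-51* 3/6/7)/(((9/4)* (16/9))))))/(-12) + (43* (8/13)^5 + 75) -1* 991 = -5298510341663/5680782900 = -932.71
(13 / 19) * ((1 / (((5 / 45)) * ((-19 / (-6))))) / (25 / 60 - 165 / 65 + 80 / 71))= -7775352 / 3978581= -1.95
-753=-753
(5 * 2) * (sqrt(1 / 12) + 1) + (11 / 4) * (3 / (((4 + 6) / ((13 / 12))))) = 5 * sqrt(3) / 3 + 1743 / 160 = 13.78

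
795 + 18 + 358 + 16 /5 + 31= 6026 /5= 1205.20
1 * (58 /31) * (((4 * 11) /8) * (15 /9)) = 1595 /93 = 17.15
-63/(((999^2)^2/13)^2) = -1183/110225327118882669776889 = -0.00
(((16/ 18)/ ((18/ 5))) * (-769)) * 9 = -1708.89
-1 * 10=-10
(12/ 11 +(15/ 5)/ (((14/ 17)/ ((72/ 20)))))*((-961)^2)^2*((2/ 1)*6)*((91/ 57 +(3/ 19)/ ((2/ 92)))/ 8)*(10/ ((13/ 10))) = 23555528473012386450/ 19019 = 1238526130343992.14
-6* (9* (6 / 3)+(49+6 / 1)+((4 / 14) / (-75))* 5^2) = -3062 / 7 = -437.43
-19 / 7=-2.71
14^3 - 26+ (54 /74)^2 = 3721671 /1369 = 2718.53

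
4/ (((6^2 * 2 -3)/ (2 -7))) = -0.29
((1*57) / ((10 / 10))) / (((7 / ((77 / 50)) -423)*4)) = -627 / 18412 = -0.03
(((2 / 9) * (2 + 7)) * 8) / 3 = 16 / 3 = 5.33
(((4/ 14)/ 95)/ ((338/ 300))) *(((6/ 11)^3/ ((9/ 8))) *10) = 115200/ 29916887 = 0.00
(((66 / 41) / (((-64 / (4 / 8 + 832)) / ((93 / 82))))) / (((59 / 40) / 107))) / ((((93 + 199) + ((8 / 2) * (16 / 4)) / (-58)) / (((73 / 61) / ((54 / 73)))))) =-1043166431395 / 109188938112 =-9.55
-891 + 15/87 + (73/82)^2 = -173553275/194996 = -890.04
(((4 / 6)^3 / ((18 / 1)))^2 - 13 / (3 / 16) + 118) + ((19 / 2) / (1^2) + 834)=105363131 / 118098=892.17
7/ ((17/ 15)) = 105/ 17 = 6.18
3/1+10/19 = 67/19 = 3.53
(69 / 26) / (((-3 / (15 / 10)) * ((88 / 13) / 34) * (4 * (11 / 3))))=-3519 / 7744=-0.45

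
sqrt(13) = 3.61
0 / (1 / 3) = 0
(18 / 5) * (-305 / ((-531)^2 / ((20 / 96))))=-305 / 375948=-0.00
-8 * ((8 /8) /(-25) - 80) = 640.32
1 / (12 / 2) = 1 / 6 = 0.17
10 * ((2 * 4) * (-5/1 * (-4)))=1600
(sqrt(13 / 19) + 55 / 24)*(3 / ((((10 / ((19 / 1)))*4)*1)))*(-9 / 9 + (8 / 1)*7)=33*sqrt(247) / 8 + 11495 / 64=244.44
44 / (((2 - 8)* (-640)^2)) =-11 / 614400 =-0.00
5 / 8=0.62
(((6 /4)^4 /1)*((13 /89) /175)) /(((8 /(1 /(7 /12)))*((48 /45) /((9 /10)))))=85293 /111641600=0.00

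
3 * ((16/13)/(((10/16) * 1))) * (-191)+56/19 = -1389896/1235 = -1125.42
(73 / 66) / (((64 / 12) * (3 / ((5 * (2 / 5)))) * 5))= 73 / 2640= 0.03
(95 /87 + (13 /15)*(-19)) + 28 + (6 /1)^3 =228.63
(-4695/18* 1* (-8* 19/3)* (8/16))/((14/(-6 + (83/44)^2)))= -140557345/121968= -1152.41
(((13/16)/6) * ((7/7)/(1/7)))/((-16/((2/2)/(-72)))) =91/110592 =0.00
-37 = -37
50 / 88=25 / 44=0.57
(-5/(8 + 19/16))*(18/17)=-0.58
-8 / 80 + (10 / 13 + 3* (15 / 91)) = 1059 / 910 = 1.16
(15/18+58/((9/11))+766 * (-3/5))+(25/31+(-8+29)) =-1021339/2790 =-366.07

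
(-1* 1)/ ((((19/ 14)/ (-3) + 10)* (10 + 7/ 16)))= -672/ 66967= -0.01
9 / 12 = 3 / 4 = 0.75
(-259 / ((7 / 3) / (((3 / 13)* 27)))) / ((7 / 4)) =-35964 / 91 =-395.21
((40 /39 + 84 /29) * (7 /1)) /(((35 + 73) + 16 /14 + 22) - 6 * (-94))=108682 /2751723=0.04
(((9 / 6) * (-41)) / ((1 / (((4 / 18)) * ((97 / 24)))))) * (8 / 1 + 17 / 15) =-544849 / 1080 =-504.49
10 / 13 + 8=114 / 13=8.77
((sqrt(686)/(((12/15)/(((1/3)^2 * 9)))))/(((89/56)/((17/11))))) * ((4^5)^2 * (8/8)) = 8734638080 * sqrt(14)/979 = 33383067.51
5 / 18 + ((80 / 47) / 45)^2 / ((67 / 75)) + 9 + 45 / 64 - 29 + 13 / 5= -20993805583 / 1278745920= -16.42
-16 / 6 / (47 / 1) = -8 / 141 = -0.06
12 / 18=2 / 3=0.67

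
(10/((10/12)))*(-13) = -156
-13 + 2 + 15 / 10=-19 / 2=-9.50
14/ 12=7/ 6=1.17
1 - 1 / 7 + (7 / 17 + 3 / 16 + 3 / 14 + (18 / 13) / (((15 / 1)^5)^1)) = 3489163183 / 2088450000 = 1.67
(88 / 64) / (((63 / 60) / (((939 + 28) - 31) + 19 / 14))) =721765 / 588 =1227.49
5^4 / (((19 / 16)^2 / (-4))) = -640000 / 361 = -1772.85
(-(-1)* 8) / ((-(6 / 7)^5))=-16807 / 972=-17.29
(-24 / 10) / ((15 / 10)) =-8 / 5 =-1.60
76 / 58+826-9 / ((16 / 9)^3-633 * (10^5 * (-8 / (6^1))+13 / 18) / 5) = 2952325347366022 / 3568582657919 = 827.31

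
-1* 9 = -9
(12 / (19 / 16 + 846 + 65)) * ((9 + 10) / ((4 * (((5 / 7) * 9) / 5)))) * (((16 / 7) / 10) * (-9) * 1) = -2432 / 24325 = -0.10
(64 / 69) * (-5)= -320 / 69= -4.64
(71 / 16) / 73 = 71 / 1168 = 0.06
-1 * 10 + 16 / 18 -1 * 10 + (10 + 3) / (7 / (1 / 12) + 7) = -1195 / 63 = -18.97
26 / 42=13 / 21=0.62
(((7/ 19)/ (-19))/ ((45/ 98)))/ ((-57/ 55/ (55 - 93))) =-15092/ 9747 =-1.55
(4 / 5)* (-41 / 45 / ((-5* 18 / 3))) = 82 / 3375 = 0.02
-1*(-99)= 99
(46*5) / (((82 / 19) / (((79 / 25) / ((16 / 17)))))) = 586891 / 3280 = 178.93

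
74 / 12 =37 / 6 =6.17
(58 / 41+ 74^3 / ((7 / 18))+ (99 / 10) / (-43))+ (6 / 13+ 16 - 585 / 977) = 1633296372866157 / 1567430410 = 1042021.62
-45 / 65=-9 / 13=-0.69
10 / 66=5 / 33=0.15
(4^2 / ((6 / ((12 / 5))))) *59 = 1888 / 5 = 377.60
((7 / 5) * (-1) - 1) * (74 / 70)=-444 / 175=-2.54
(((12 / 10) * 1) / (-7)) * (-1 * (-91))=-78 / 5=-15.60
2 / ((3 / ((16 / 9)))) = 32 / 27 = 1.19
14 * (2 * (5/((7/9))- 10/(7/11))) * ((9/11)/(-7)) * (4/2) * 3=14040/77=182.34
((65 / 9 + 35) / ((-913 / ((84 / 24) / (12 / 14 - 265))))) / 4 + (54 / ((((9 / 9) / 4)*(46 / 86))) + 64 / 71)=20083030710335 / 49621098978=404.73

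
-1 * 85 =-85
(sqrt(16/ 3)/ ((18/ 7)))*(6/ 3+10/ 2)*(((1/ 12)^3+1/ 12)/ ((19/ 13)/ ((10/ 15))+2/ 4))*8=2639*sqrt(3)/ 2916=1.57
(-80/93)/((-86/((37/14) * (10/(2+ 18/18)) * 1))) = 7400/83979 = 0.09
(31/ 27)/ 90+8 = 8.01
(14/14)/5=0.20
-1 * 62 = -62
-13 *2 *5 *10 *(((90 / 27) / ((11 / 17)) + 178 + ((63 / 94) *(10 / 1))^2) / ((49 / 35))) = -108066536500 / 510279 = -211779.31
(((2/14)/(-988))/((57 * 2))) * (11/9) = -0.00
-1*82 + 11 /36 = -2941 /36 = -81.69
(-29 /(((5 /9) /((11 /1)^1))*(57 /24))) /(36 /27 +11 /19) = -68904 /545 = -126.43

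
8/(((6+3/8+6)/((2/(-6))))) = -64/297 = -0.22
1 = 1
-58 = -58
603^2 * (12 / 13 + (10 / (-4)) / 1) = -14907969 / 26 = -573383.42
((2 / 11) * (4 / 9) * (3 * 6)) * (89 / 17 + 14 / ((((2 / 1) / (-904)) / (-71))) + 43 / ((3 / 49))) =654539.01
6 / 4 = 3 / 2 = 1.50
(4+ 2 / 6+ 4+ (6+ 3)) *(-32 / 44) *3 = -416 / 11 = -37.82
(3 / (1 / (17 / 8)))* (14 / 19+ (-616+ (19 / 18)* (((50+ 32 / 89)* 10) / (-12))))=-113762385 / 27056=-4204.70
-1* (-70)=70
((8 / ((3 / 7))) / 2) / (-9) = -28 / 27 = -1.04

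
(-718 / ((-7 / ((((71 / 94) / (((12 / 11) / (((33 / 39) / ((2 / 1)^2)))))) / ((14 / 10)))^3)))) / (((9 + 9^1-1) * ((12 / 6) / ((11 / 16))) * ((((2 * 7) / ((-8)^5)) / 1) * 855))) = -62597688916534475 / 9628809732871763616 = -0.01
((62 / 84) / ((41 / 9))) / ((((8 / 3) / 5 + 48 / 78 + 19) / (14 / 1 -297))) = -5132205 / 2255246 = -2.28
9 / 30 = 3 / 10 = 0.30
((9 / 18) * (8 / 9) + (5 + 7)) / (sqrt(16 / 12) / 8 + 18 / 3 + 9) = 8960 / 10799 - 448 * sqrt(3) / 97191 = 0.82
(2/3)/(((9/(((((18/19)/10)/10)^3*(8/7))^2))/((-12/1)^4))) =816293376/562804728759765625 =0.00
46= 46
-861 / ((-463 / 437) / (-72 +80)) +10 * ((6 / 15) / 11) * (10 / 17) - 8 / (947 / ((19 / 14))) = 3731450837812 / 573945449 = 6501.40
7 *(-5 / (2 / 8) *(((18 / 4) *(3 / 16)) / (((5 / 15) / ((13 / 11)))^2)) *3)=-4312035 / 968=-4454.58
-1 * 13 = -13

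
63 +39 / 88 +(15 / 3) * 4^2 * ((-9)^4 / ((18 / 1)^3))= 13503 / 88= 153.44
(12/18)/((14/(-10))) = -10/21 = -0.48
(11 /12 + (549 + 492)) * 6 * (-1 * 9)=-112527 /2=-56263.50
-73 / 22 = -3.32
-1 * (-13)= 13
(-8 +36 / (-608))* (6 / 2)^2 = -11025 / 152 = -72.53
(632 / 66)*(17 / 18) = 2686 / 297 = 9.04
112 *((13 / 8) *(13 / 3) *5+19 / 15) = 20426 / 5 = 4085.20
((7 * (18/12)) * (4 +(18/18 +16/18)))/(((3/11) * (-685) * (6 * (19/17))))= -0.05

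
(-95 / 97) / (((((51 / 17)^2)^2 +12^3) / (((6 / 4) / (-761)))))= 95 / 89023302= 0.00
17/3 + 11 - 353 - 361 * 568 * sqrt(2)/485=-205048 * sqrt(2)/485 - 1009/3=-934.23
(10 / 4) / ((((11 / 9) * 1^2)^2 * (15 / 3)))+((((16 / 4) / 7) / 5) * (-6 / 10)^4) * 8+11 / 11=1.45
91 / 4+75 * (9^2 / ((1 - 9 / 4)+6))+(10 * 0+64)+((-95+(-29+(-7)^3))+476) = 104477 / 76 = 1374.70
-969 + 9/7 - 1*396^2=-1104486/7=-157783.71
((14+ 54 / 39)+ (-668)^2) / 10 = 2900556 / 65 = 44623.94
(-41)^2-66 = 1615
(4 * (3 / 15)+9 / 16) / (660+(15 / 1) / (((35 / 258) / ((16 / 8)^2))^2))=5341 / 53708352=0.00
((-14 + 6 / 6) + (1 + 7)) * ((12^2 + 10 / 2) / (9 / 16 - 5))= 11920 / 71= 167.89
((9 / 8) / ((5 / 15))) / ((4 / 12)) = 81 / 8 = 10.12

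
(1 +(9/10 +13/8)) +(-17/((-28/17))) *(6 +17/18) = 47377/630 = 75.20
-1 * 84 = -84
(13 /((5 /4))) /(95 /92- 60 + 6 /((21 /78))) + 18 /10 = 179119 /118115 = 1.52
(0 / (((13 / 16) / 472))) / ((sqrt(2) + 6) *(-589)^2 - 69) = 0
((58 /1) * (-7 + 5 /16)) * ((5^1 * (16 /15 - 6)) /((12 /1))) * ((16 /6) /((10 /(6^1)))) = 114811 /90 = 1275.68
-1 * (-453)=453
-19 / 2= -9.50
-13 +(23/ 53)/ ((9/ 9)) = -666/ 53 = -12.57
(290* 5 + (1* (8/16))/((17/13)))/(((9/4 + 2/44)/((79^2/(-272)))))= -3385386763/233512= -14497.70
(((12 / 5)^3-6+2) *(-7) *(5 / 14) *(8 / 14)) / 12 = -614 / 525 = -1.17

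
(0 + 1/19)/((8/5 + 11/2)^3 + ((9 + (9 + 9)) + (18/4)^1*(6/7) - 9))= 7000/50509163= 0.00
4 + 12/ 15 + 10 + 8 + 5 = 139/ 5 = 27.80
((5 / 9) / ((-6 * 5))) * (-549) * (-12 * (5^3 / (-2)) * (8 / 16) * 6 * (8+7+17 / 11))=378477.27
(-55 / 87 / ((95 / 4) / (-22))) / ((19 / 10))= 9680 / 31407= 0.31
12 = 12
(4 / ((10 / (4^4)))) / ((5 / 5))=512 / 5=102.40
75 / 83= 0.90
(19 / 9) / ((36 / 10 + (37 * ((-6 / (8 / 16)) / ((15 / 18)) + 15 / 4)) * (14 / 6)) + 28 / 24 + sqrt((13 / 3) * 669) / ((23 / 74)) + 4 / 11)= -70229627380 / 29324507049273 - 82376800 * sqrt(2899) / 9774835683091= -0.00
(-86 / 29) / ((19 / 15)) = -1290 / 551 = -2.34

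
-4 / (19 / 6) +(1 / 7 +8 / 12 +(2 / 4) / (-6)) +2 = 2335 / 1596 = 1.46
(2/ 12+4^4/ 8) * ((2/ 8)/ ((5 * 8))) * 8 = 193/ 120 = 1.61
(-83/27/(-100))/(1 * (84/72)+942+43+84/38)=1577/50703750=0.00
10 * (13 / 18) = 65 / 9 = 7.22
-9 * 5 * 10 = -450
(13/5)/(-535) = -13/2675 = -0.00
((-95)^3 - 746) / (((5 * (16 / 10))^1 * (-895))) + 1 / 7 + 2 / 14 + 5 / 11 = 66483437 / 551320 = 120.59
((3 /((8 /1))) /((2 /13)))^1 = 39 /16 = 2.44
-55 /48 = -1.15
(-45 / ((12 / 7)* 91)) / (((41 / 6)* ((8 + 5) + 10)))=-45 / 24518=-0.00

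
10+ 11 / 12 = 131 / 12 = 10.92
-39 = -39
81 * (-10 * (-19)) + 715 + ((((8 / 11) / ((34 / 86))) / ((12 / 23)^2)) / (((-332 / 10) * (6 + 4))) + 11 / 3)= 18001605557 / 1117512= 16108.65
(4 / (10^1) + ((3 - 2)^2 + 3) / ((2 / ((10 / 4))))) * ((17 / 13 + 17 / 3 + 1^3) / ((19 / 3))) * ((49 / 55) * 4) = 1645812 / 67925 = 24.23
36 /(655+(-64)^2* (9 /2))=36 /19087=0.00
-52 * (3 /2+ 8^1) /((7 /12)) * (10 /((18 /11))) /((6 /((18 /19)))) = -5720 /7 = -817.14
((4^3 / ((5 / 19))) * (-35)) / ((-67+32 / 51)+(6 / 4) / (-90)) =8682240 / 67717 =128.21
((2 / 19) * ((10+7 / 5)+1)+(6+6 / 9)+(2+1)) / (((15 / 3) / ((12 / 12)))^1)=3127 / 1425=2.19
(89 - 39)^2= 2500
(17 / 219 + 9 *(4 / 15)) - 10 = -7.52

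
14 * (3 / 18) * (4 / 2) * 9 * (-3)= -126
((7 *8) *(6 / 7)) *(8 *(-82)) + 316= -31172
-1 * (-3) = 3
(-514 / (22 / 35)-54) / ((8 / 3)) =-28767 / 88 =-326.90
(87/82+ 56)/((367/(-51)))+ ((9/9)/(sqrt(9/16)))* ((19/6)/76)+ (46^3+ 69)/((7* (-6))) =-630269629/270846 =-2327.04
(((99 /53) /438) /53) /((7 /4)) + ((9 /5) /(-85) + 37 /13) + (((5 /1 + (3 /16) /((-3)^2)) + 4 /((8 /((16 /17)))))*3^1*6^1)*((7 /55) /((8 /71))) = 114.48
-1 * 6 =-6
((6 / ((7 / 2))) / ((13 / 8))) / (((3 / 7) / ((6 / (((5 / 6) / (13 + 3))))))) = 283.57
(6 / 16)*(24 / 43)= 9 / 43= 0.21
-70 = -70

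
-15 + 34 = 19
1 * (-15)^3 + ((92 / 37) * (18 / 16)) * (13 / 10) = -2494809 / 740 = -3371.36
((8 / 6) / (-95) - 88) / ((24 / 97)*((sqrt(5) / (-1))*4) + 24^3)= -0.01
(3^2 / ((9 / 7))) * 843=5901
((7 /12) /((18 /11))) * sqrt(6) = 77 * sqrt(6) /216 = 0.87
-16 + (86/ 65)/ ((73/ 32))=-73168/ 4745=-15.42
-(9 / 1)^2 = -81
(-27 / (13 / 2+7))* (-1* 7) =14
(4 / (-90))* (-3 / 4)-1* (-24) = 721 / 30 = 24.03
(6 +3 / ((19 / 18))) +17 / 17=187 / 19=9.84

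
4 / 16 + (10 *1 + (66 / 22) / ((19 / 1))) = 791 / 76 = 10.41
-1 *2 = -2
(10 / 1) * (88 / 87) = 880 / 87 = 10.11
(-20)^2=400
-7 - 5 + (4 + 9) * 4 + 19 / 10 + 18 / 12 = 217 / 5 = 43.40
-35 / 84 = -5 / 12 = -0.42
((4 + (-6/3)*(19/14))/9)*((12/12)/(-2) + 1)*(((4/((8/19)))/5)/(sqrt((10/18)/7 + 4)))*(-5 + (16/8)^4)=627*sqrt(1799)/35980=0.74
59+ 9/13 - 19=529/13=40.69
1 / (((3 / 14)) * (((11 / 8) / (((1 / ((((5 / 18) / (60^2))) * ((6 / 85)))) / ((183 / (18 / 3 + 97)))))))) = 235334400 / 671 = 350721.91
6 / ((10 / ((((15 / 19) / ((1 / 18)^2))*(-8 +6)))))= -5832 / 19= -306.95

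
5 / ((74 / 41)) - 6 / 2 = -17 / 74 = -0.23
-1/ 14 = -0.07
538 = 538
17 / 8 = 2.12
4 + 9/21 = 31/7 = 4.43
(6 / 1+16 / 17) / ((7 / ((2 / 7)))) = 236 / 833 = 0.28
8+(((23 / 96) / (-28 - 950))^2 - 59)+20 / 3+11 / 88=-389694536687 / 8814956544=-44.21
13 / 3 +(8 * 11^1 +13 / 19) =5302 / 57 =93.02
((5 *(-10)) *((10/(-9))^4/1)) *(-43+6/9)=63500000/19683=3226.13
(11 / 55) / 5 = 1 / 25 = 0.04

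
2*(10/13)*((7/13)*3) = 420/169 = 2.49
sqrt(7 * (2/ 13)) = sqrt(182)/ 13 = 1.04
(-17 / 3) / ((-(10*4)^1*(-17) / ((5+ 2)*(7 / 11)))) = -49 / 1320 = -0.04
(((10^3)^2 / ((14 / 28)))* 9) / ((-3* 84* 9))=-500000 / 63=-7936.51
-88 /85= -1.04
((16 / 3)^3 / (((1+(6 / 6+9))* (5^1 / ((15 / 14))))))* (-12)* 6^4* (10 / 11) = -35389440 / 847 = -41782.10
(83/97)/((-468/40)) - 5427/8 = -61597663/90792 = -678.45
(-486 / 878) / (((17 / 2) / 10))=-0.65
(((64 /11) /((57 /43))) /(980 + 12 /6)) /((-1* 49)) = -1376 /15084993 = -0.00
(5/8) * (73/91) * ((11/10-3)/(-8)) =1387/11648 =0.12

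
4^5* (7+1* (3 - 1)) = 9216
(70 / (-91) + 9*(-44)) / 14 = -2579 / 91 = -28.34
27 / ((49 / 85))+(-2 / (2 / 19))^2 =19984 / 49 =407.84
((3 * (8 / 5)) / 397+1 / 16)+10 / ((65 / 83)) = 5302957 / 412880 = 12.84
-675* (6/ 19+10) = -6963.16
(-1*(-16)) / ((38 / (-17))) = -136 / 19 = -7.16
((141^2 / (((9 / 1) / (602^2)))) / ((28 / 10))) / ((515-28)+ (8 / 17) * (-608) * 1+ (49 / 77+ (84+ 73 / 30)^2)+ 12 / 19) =130608169857000 / 3505077271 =37262.57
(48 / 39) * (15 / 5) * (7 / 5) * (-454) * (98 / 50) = -7474656 / 1625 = -4599.79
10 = 10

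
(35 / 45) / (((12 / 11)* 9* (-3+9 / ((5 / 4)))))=55 / 2916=0.02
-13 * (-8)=104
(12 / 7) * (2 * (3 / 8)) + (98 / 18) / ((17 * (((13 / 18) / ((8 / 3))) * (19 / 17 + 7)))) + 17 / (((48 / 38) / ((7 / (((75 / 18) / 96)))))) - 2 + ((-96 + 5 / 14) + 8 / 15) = 1954227481 / 941850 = 2074.88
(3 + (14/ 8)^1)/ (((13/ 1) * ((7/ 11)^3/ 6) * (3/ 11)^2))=3059969/ 26754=114.37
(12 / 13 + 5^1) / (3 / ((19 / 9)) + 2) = 1463 / 845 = 1.73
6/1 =6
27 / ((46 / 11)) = 297 / 46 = 6.46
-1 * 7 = -7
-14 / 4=-7 / 2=-3.50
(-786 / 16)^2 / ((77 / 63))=1974.49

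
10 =10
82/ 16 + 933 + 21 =7673/ 8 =959.12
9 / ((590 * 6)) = 3 / 1180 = 0.00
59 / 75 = 0.79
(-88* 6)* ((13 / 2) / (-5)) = 3432 / 5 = 686.40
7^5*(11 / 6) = 184877 / 6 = 30812.83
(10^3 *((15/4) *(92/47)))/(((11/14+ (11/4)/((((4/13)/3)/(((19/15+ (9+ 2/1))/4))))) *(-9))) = -32200000/3277263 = -9.83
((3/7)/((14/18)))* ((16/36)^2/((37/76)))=1216/5439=0.22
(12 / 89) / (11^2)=12 / 10769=0.00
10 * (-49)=-490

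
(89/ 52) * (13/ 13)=89/ 52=1.71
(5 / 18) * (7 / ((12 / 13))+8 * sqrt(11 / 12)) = 455 / 216+10 * sqrt(33) / 27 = 4.23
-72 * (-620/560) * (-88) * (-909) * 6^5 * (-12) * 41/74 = -329664626533.81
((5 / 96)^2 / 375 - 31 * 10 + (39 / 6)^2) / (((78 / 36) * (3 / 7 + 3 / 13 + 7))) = -259096313 / 16058880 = -16.13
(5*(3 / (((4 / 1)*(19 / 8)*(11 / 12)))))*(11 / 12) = 1.58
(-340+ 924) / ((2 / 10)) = 2920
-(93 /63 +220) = -4651 /21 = -221.48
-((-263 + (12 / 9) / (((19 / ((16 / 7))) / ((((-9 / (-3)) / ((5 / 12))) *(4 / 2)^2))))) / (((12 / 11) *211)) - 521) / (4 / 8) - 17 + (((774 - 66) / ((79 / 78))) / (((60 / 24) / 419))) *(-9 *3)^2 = 5680544644295081 / 66509310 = 85409766.61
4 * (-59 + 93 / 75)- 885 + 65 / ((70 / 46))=-1073.33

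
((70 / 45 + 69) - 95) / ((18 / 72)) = -97.78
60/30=2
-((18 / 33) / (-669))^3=8 / 14760213677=0.00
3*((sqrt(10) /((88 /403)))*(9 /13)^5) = 5491557*sqrt(10) /2513368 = 6.91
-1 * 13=-13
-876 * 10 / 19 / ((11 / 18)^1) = -754.45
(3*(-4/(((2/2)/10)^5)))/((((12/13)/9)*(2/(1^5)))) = -5850000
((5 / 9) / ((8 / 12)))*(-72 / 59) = -60 / 59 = -1.02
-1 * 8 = -8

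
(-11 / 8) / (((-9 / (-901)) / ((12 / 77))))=-901 / 42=-21.45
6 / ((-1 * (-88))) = 3 / 44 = 0.07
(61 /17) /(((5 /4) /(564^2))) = 77615424 /85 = 913122.64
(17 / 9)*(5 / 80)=17 / 144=0.12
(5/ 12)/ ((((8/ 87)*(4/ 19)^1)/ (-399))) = -1099245/ 128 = -8587.85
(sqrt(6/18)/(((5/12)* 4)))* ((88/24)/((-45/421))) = -4631* sqrt(3)/675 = -11.88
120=120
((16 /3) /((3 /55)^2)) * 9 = 48400 /3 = 16133.33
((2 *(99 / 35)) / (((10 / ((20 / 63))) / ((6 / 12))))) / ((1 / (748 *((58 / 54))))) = 477224 / 6615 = 72.14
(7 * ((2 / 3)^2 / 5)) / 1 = 28 / 45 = 0.62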